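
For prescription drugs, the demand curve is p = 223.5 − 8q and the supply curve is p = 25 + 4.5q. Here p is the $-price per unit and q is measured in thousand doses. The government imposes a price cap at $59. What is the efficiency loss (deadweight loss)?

$433.10 thousand

Competitive equilibrium: 223.5 − 8q = 25 + 4.5q → q* = 15.88, p* = 96.46.
At the ceiling p = 59, quantity supplied = (59 − 25)/4.5 = 7.5556.
Willingness to pay at q' = 7.5556: 223.5 − 8·7.5556 = 163.0552.
Δq = 15.88 − 7.5556 = 8.3244; wedge = 163.0552 − 59 = 104.0552.
Deadweight loss = ½ × 8.3244 × 104.0552 = $433.10 thousand.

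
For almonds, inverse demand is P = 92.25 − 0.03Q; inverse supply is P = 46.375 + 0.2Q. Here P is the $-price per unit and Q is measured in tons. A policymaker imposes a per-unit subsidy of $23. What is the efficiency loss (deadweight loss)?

Competitive equilibrium: 92.25 − 0.03Q = 46.375 + 0.2Q → Q* = 199.4565, P* = 86.2663.
The subsidy lowers effective supply by 23: P = 23.375 + 0.2Q.
New quantity: 92.25 − 0.03Q = 23.375 + 0.2Q → Q' = 299.4565.
Overproduction ΔQ = 299.4565 − 199.4565 = 100; wedge = subsidy = 23.
Deadweight loss = ½ × 100 × 23 = $1150.

$1150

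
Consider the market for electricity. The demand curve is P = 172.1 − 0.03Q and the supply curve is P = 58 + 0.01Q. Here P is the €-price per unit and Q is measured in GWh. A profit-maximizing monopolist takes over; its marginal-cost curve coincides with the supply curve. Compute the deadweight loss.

€29890.125

Competitive equilibrium: 172.1 − 0.03Q = 58 + 0.01Q → Q* = 2852.5, P* = 86.525.
Marginal revenue: MR = 172.1 − 0.06Q. Set MR = MC: 172.1 − 0.06Q = 58 + 0.01Q → Q_m = 1630.
Price P_m = 172.1 − 0.03·1630 = 123.2; MC(Q_m) = 58 + 0.01·1630 = 74.3.
Competitive Q* = 2852.5, so ΔQ = 1222.5; wedge = 123.2 − 74.3 = 48.9.
Welfare loss = ½ × 1222.5 × 48.9 = €29890.125.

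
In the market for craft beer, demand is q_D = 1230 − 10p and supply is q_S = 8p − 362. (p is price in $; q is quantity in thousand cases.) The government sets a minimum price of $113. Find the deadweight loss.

In inverse form: demand p = 123 − 0.1q, supply p = 45.25 + 0.125q.
Competitive equilibrium: 123 − 0.1q = 45.25 + 0.125q → q* = 345.5556, p* = 88.4444.
At the floor p = 113, quantity demanded = (123 − 113)/0.1 = 100.
Sellers' marginal cost at q' = 100: 45.25 + 0.125·100 = 57.75.
Δq = 345.5556 − 100 = 245.5556; wedge = 113 − 57.75 = 55.25.
Welfare loss = ½ × 245.5556 × 55.25 = $6783.47 thousand.

$6783.47 thousand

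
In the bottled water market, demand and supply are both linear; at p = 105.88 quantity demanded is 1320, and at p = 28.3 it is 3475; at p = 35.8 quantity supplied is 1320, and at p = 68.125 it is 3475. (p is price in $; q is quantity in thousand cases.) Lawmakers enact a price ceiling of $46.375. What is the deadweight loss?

Demand slope = (28.3 − 105.88)/(3475 − 1320) = −0.036, so p = 153.4 − 0.036q.
Supply slope = (68.125 − 35.8)/(3475 − 1320) = 0.015, so p = 16 + 0.015q.
Competitive equilibrium: 153.4 − 0.036q = 16 + 0.015q → q* = 2694.1176, p* = 56.4118.
At the ceiling p = 46.375, quantity supplied = (46.375 − 16)/0.015 = 2025.
Willingness to pay at q' = 2025: 153.4 − 0.036·2025 = 80.5.
Δq = 2694.1176 − 2025 = 669.1176; wedge = 80.5 − 46.375 = 34.125.
Deadweight loss = ½ × 669.1176 × 34.125 = $11416.82 thousand.

$11416.82 thousand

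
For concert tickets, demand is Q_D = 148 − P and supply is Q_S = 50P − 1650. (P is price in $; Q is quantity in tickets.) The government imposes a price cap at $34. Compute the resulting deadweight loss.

In inverse form: demand P = 148 − Q, supply P = 33 + 0.02Q.
Competitive equilibrium: 148 − Q = 33 + 0.02Q → Q* = 112.7451, P* = 35.2549.
At the ceiling P = 34, quantity supplied = (34 − 33)/0.02 = 50.
Willingness to pay at Q' = 50: 148 − 1·50 = 98.
ΔQ = 112.7451 − 50 = 62.7451; wedge = 98 − 34 = 64.
Deadweight loss = ½ × 62.7451 × 64 = $2007.84.

$2007.84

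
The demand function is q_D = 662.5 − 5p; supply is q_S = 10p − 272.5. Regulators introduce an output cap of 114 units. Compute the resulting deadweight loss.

8413.50

In inverse form: demand p = 132.5 − 0.2q, supply p = 27.25 + 0.1q.
Competitive equilibrium: 132.5 − 0.2q = 27.25 + 0.1q → q* = 350.8333, p* = 62.3333.
At q = 114: demand price = 132.5 − 0.2·114 = 109.7; supply price = 27.25 + 0.1·114 = 38.65.
Δq = 350.8333 − 114 = 236.8333; wedge = 109.7 − 38.65 = 71.05.
The triangle = ½ × 236.8333 × 71.05 = 8413.50.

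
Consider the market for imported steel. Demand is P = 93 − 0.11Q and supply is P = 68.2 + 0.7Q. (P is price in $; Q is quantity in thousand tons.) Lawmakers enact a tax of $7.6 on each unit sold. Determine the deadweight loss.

$35.65 thousand

Competitive equilibrium: 93 − 0.11Q = 68.2 + 0.7Q → Q* = 30.6173, P* = 89.6321.
With the tax, the buyer price exceeds the seller price by 7.6: (93 − 0.11Q) − (68.2 + 0.7Q) = 7.6 → Q' = 21.2346.
ΔQ = 30.6173 − 21.2346 = 9.3827; the wedge equals the tax, 7.6.
Welfare loss = ½ × 9.3827 × 7.6 = $35.65 thousand.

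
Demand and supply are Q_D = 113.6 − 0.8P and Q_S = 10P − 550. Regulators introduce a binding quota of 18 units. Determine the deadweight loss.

1456.03

In inverse form: demand P = 142 − 1.25Q, supply P = 55 + 0.1Q.
Competitive equilibrium: 142 − 1.25Q = 55 + 0.1Q → Q* = 64.4444, P* = 61.4444.
At Q = 18: demand price = 142 − 1.25·18 = 119.5; supply price = 55 + 0.1·18 = 56.8.
ΔQ = 64.4444 − 18 = 46.4444; wedge = 119.5 − 56.8 = 62.7.
DWL = ½ × 46.4444 × 62.7 = 1456.03.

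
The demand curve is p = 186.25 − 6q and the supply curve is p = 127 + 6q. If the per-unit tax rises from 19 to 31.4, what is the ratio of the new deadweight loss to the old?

Competitive equilibrium: 186.25 − 6q = 127 + 6q → q* = 4.9375, p* = 156.625.
For a per-unit tax t: Δq = t/12, so DWL = ½·t·(t/12) = t²/24.
At t = 19: DWL = 15.042. At t = 31.4: DWL = 41.082.
Ratio = (31.4/19)² = 2.731.

2.731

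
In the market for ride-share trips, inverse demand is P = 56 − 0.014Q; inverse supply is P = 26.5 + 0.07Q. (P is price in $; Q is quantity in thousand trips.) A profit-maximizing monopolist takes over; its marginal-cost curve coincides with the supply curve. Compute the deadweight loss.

Competitive equilibrium: 56 − 0.014Q = 26.5 + 0.07Q → Q* = 351.1905, P* = 51.0833.
Marginal revenue: MR = 56 − 0.028Q. Set MR = MC: 56 − 0.028Q = 26.5 + 0.07Q → Q_m = 301.0204.
Price P_m = 56 − 0.014·301.0204 = 51.7857; MC(Q_m) = 26.5 + 0.07·301.0204 = 47.5714.
Competitive Q* = 351.1905, so ΔQ = 50.1701; wedge = 51.7857 − 47.5714 = 4.2143.
Welfare loss = ½ × 50.1701 × 4.2143 = $105.72 thousand.

$105.72 thousand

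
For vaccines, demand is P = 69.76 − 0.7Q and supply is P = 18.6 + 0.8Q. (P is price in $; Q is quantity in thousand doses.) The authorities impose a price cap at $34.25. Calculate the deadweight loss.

Competitive equilibrium: 69.76 − 0.7Q = 18.6 + 0.8Q → Q* = 34.1067, P* = 45.8853.
At the ceiling P = 34.25, quantity supplied = (34.25 − 18.6)/0.8 = 19.5625.
Willingness to pay at Q' = 19.5625: 69.76 − 0.7·19.5625 = 56.0663.
ΔQ = 34.1067 − 19.5625 = 14.5442; wedge = 56.0663 − 34.25 = 21.8163.
Deadweight loss = ½ × 14.5442 × 21.8163 = $158.65 thousand.

$158.65 thousand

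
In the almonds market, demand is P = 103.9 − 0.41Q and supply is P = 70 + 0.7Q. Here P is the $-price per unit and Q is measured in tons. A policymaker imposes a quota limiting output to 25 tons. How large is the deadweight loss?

Competitive equilibrium: 103.9 − 0.41Q = 70 + 0.7Q → Q* = 30.5405, P* = 91.3784.
At Q = 25: demand price = 103.9 − 0.41·25 = 93.65; supply price = 70 + 0.7·25 = 87.5.
ΔQ = 30.5405 − 25 = 5.5405; wedge = 93.65 − 87.5 = 6.15.
Deadweight loss = ½ × 5.5405 × 6.15 = $17.04.

$17.04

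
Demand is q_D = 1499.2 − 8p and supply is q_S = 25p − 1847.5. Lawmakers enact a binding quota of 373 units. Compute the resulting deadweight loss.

In inverse form: demand p = 187.4 − 0.125q, supply p = 73.9 + 0.04q.
Competitive equilibrium: 187.4 − 0.125q = 73.9 + 0.04q → q* = 687.8788, p* = 101.4152.
At q = 373: demand price = 187.4 − 0.125·373 = 140.775; supply price = 73.9 + 0.04·373 = 88.82.
Δq = 687.8788 − 373 = 314.8788; wedge = 140.775 − 88.82 = 51.955.
Deadweight loss = ½ × 314.8788 × 51.955 = 8179.76.

8179.76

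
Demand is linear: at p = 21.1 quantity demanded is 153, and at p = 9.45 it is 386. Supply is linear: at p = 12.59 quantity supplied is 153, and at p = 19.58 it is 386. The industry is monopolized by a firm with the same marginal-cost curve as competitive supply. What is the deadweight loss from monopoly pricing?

398.08

Demand slope = (9.45 − 21.1)/(386 − 153) = −0.05, so p = 28.75 − 0.05q.
Supply slope = (19.58 − 12.59)/(386 − 153) = 0.03, so p = 8 + 0.03q.
Competitive equilibrium: 28.75 − 0.05q = 8 + 0.03q → q* = 259.375, p* = 15.7813.
Marginal revenue: MR = 28.75 − 0.1q. Set MR = MC: 28.75 − 0.1q = 8 + 0.03q → q_m = 159.6154.
Price p_m = 28.75 − 0.05·159.6154 = 20.7692; MC(q_m) = 8 + 0.03·159.6154 = 12.7885.
Competitive q* = 259.375, so Δq = 99.7596; wedge = 20.7692 − 12.7885 = 7.9807.
DWL = ½ × 99.7596 × 7.9807 = 398.08.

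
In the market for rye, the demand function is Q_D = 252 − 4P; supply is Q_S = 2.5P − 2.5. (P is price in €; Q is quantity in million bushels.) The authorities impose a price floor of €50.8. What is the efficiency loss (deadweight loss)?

€705.29 million

In inverse form: demand P = 63 − 0.25Q, supply P = 1 + 0.4Q.
Competitive equilibrium: 63 − 0.25Q = 1 + 0.4Q → Q* = 95.3846, P* = 39.1538.
At the floor P = 50.8, quantity demanded = (63 − 50.8)/0.25 = 48.8.
Sellers' marginal cost at Q' = 48.8: 1 + 0.4·48.8 = 20.52.
ΔQ = 95.3846 − 48.8 = 46.5846; wedge = 50.8 − 20.52 = 30.28.
Welfare loss = ½ × 46.5846 × 30.28 = €705.29 million.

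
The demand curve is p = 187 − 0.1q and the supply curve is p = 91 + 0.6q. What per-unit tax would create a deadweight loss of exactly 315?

21

Competitive equilibrium: 187 − 0.1q = 91 + 0.6q → q* = 137.1429, p* = 173.2857.
A tax t gives Δq = t/0.7 and wedge t, so DWL = t²/1.4.
t²/1.4 = 315 → t² = 441 → t = 21.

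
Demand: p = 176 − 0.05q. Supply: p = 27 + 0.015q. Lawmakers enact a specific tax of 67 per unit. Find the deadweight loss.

34530.77

Competitive equilibrium: 176 − 0.05q = 27 + 0.015q → q* = 2292.3077, p* = 61.3846.
With the tax, the buyer price exceeds the seller price by 67: (176 − 0.05q) − (27 + 0.015q) = 67 → q' = 1261.5385.
Δq = 2292.3077 − 1261.5385 = 1030.7692; the wedge equals the tax, 67.
Deadweight loss = ½ × 1030.7692 × 67 = 34530.77.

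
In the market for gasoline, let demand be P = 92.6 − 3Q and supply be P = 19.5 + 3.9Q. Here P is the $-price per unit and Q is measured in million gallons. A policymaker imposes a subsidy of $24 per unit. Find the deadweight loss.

Competitive equilibrium: 92.6 − 3Q = 19.5 + 3.9Q → Q* = 10.5942, P* = 60.8174.
The subsidy lowers effective supply by 24: P = 3.9Q − 4.5.
New quantity: 92.6 − 3Q = 3.9Q − 4.5 → Q' = 14.0725.
Overproduction ΔQ = 14.0725 − 10.5942 = 3.4783; wedge = subsidy = 24.
The triangle = ½ × 3.4783 × 24 = $41.74 million.

$41.74 million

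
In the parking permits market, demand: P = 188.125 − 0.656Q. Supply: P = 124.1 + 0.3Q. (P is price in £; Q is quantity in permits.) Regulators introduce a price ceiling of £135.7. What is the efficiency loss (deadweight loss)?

£382.96

Competitive equilibrium: 188.125 − 0.656Q = 124.1 + 0.3Q → Q* = 66.9718, P* = 144.1915.
At the ceiling P = 135.7, quantity supplied = (135.7 − 124.1)/0.3 = 38.6667.
Willingness to pay at Q' = 38.6667: 188.125 − 0.656·38.6667 = 162.7596.
ΔQ = 66.9718 − 38.6667 = 28.3051; wedge = 162.7596 − 135.7 = 27.0596.
The triangle = ½ × 28.3051 × 27.0596 = £382.96.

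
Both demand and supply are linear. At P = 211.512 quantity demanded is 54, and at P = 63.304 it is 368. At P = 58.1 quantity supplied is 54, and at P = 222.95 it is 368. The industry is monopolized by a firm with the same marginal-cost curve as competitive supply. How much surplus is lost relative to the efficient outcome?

Demand slope = (63.304 − 211.512)/(368 − 54) = −0.472, so P = 237 − 0.472Q.
Supply slope = (222.95 − 58.1)/(368 − 54) = 0.525, so P = 29.75 + 0.525Q.
Competitive equilibrium: 237 − 0.472Q = 29.75 + 0.525Q → Q* = 207.8736, P* = 138.8837.
Marginal revenue: MR = 237 − 0.944Q. Set MR = MC: 237 − 0.944Q = 29.75 + 0.525Q → Q_m = 141.0824.
Price P_m = 237 − 0.472·141.0824 = 170.4091; MC(Q_m) = 29.75 + 0.525·141.0824 = 103.8183.
Competitive Q* = 207.8736, so ΔQ = 66.7912; wedge = 170.4091 − 103.8183 = 66.5908.
The triangle = ½ × 66.7912 × 66.5908 = 2223.84.

2223.84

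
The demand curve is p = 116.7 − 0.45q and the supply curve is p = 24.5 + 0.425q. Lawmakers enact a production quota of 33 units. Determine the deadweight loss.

Competitive equilibrium: 116.7 − 0.45q = 24.5 + 0.425q → q* = 105.3714, p* = 69.2829.
At q = 33: demand price = 116.7 − 0.45·33 = 101.85; supply price = 24.5 + 0.425·33 = 38.525.
Δq = 105.3714 − 33 = 72.3714; wedge = 101.85 − 38.525 = 63.325.
The triangle = ½ × 72.3714 × 63.325 = 2291.46.

2291.46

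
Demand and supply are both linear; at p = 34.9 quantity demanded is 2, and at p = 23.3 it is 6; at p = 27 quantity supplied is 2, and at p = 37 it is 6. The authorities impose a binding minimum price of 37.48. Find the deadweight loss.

14.94

Demand slope = (23.3 − 34.9)/(6 − 2) = −2.9, so p = 40.7 − 2.9q.
Supply slope = (37 − 27)/(6 − 2) = 2.5, so p = 22 + 2.5q.
Competitive equilibrium: 40.7 − 2.9q = 22 + 2.5q → q* = 3.463, p* = 30.6574.
At the floor p = 37.48, quantity demanded = (40.7 − 37.48)/2.9 = 1.1103.
Sellers' marginal cost at q' = 1.1103: 22 + 2.5·1.1103 = 24.7758.
Δq = 3.463 − 1.1103 = 2.3527; wedge = 37.48 − 24.7758 = 12.7042.
DWL = ½ × 2.3527 × 12.7042 = 14.94.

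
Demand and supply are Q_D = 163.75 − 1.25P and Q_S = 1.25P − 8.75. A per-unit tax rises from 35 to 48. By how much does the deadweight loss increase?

337.19

In inverse form: demand P = 131 − 0.8Q, supply P = 7 + 0.8Q.
Competitive equilibrium: 131 − 0.8Q = 7 + 0.8Q → Q* = 77.5, P* = 69.
For a per-unit tax t: ΔQ = t/1.6, so DWL = ½·t·(t/1.6) = t²/3.2.
At t = 35: DWL = 382.813. At t = 48: DWL = 720.
Increase = 720 − 382.813 = 337.19.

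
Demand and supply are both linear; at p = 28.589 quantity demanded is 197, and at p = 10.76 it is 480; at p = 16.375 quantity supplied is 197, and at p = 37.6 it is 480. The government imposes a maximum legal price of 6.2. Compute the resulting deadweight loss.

Demand slope = (10.76 − 28.589)/(480 − 197) = −0.063, so p = 41 − 0.063q.
Supply slope = (37.6 − 16.375)/(480 − 197) = 0.075, so p = 1.6 + 0.075q.
Competitive equilibrium: 41 − 0.063q = 1.6 + 0.075q → q* = 285.5072, p* = 23.013.
At the ceiling p = 6.2, quantity supplied = (6.2 − 1.6)/0.075 = 61.3333.
Willingness to pay at q' = 61.3333: 41 − 0.063·61.3333 = 37.136.
Δq = 285.5072 − 61.3333 = 224.1739; wedge = 37.136 − 6.2 = 30.936.
Welfare loss = ½ × 224.1739 × 30.936 = 3467.52.

3467.52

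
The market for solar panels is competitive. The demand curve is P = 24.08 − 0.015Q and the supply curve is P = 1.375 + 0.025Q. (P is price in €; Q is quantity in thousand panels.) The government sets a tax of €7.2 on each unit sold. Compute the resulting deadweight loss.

Competitive equilibrium: 24.08 − 0.015Q = 1.375 + 0.025Q → Q* = 567.625, P* = 15.5656.
With the tax, the buyer price exceeds the seller price by 7.2: (24.08 − 0.015Q) − (1.375 + 0.025Q) = 7.2 → Q' = 387.625.
ΔQ = 567.625 − 387.625 = 180; the wedge equals the tax, 7.2.
The triangle = ½ × 180 × 7.2 = €648 thousand.

€648 thousand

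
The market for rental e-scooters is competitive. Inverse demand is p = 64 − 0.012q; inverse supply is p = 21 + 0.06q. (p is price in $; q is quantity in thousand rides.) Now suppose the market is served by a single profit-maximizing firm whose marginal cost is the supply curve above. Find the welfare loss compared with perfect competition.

$262.05 thousand

Competitive equilibrium: 64 − 0.012q = 21 + 0.06q → q* = 597.22222, p* = 56.83333.
Marginal revenue: MR = 64 − 0.024q. Set MR = MC: 64 − 0.024q = 21 + 0.06q → q_m = 511.90476.
Price p_m = 64 − 0.012·511.90476 = 57.85714; MC(q_m) = 21 + 0.06·511.90476 = 51.71429.
Competitive q* = 597.22222, so Δq = 85.31746; wedge = 57.85714 − 51.71429 = 6.14285.
DWL = ½ × 85.31746 × 6.14285 = $262.05 thousand.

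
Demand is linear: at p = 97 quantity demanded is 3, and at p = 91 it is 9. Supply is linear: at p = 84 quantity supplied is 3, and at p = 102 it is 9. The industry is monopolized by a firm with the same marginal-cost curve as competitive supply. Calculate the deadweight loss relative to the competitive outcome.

Demand slope = (91 − 97)/(9 − 3) = −1, so p = 100 − q.
Supply slope = (102 − 84)/(9 − 3) = 3, so p = 75 + 3q.
Competitive equilibrium: 100 − q = 75 + 3q → q* = 6.25, p* = 93.75.
Marginal revenue: MR = 100 − 2q. Set MR = MC: 100 − 2q = 75 + 3q → q_m = 5.
Price p_m = 100 − 1·5 = 95; MC(q_m) = 75 + 3·5 = 90.
Competitive q* = 6.25, so Δq = 1.25; wedge = 95 − 90 = 5.
Welfare loss = ½ × 1.25 × 5 = 3.125.

3.125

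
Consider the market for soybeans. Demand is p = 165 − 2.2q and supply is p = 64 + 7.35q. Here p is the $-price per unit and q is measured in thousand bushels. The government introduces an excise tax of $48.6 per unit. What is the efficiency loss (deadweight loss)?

$123.66 thousand

Competitive equilibrium: 165 − 2.2q = 64 + 7.35q → q* = 10.5759, p* = 141.733.
With the tax, the buyer price exceeds the seller price by 48.6: (165 − 2.2q) − (64 + 7.35q) = 48.6 → q' = 5.4869.
Δq = 10.5759 − 5.4869 = 5.089; the wedge equals the tax, 48.6.
DWL = ½ × 5.089 × 48.6 = $123.66 thousand.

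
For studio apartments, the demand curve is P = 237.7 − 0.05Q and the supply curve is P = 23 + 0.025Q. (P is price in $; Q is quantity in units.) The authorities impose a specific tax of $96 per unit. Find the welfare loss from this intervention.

Competitive equilibrium: 237.7 − 0.05Q = 23 + 0.025Q → Q* = 2862.6667, P* = 94.5667.
With the tax, the buyer price exceeds the seller price by 96: (237.7 − 0.05Q) − (23 + 0.025Q) = 96 → Q' = 1582.6667.
ΔQ = 2862.6667 − 1582.6667 = 1280; the wedge equals the tax, 96.
Welfare loss = ½ × 1280 × 96 = $61440.

$61440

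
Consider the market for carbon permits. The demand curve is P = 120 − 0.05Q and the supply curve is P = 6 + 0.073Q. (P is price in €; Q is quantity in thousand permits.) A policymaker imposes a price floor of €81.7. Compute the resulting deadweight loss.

€1590.76 thousand

Competitive equilibrium: 120 − 0.05Q = 6 + 0.073Q → Q* = 926.8293, P* = 73.6585.
At the floor P = 81.7, quantity demanded = (120 − 81.7)/0.05 = 766.
Sellers' marginal cost at Q' = 766: 6 + 0.073·766 = 61.918.
ΔQ = 926.8293 − 766 = 160.8293; wedge = 81.7 − 61.918 = 19.782.
Deadweight loss = ½ × 160.8293 × 19.782 = €1590.76 thousand.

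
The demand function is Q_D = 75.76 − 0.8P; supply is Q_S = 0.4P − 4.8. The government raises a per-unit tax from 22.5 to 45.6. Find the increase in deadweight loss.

209.748

In inverse form: demand P = 94.7 − 1.25Q, supply P = 12 + 2.5Q.
Competitive equilibrium: 94.7 − 1.25Q = 12 + 2.5Q → Q* = 22.0533, P* = 67.1333.
For a per-unit tax t: ΔQ = t/3.75, so DWL = ½·t·(t/3.75) = t²/7.5.
At t = 22.5: DWL = 67.5. At t = 45.6: DWL = 277.248.
Increase = 277.248 − 67.5 = 209.748.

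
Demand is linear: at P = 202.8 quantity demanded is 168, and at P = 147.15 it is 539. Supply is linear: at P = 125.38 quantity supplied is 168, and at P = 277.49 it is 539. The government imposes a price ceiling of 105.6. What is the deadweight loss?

9738.39

Demand slope = (147.15 − 202.8)/(539 − 168) = −0.15, so P = 228 − 0.15Q.
Supply slope = (277.49 − 125.38)/(539 − 168) = 0.41, so P = 56.5 + 0.41Q.
Competitive equilibrium: 228 − 0.15Q = 56.5 + 0.41Q → Q* = 306.25, P* = 182.0625.
At the ceiling P = 105.6, quantity supplied = (105.6 − 56.5)/0.41 = 119.7561.
Willingness to pay at Q' = 119.7561: 228 − 0.15·119.7561 = 210.0366.
ΔQ = 306.25 − 119.7561 = 186.4939; wedge = 210.0366 − 105.6 = 104.4366.
DWL = ½ × 186.4939 × 104.4366 = 9738.39.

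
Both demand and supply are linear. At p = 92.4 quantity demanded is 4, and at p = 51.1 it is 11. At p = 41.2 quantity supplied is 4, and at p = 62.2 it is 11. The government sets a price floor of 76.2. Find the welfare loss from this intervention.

40.24

Demand slope = (51.1 − 92.4)/(11 − 4) = −5.9, so p = 116 − 5.9q.
Supply slope = (62.2 − 41.2)/(11 − 4) = 3, so p = 29.2 + 3q.
Competitive equilibrium: 116 − 5.9q = 29.2 + 3q → q* = 9.7528, p* = 58.4584.
At the floor p = 76.2, quantity demanded = (116 − 76.2)/5.9 = 6.7458.
Sellers' marginal cost at q' = 6.7458: 29.2 + 3·6.7458 = 49.4374.
Δq = 9.7528 − 6.7458 = 3.007; wedge = 76.2 − 49.4374 = 26.7626.
The triangle = ½ × 3.007 × 26.7626 = 40.24.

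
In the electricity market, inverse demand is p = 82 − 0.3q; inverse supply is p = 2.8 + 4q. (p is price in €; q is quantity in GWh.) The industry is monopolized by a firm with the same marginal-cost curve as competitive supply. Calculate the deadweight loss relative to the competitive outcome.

Competitive equilibrium: 82 − 0.3q = 2.8 + 4q → q* = 18.4186, p* = 76.4744.
Marginal revenue: MR = 82 − 0.6q. Set MR = MC: 82 − 0.6q = 2.8 + 4q → q_m = 17.2174.
Price p_m = 82 − 0.3·17.2174 = 76.8348; MC(q_m) = 2.8 + 4·17.2174 = 71.6696.
Competitive q* = 18.4186, so Δq = 1.2012; wedge = 76.8348 − 71.6696 = 5.1652.
DWL = ½ × 1.2012 × 5.1652 = €3.10.

€3.10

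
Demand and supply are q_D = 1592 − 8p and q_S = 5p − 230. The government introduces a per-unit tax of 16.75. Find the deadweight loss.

431.63

In inverse form: demand p = 199 − 0.125q, supply p = 46 + 0.2q.
Competitive equilibrium: 199 − 0.125q = 46 + 0.2q → q* = 470.7692, p* = 140.1538.
With the tax, the buyer price exceeds the seller price by 16.75: (199 − 0.125q) − (46 + 0.2q) = 16.75 → q' = 419.2308.
Δq = 470.7692 − 419.2308 = 51.5384; the wedge equals the tax, 16.75.
The triangle = ½ × 51.5384 × 16.75 = 431.63.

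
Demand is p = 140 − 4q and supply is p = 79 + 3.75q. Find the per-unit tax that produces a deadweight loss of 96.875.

38.75

Competitive equilibrium: 140 − 4q = 79 + 3.75q → q* = 7.871, p* = 108.5161.
A tax t gives Δq = t/7.75 and wedge t, so DWL = t²/15.5.
t²/15.5 = 96.875 → t² = 1501.5625 → t = 38.75.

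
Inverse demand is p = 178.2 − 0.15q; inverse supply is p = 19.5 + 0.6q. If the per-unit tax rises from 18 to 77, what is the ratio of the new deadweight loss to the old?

Competitive equilibrium: 178.2 − 0.15q = 19.5 + 0.6q → q* = 211.6, p* = 146.46.
For a per-unit tax t: Δq = t/0.75, so DWL = ½·t·(t/0.75) = t²/1.5.
At t = 18: DWL = 216. At t = 77: DWL = 3952.667.
Ratio = (77/18)² = 18.299.

18.299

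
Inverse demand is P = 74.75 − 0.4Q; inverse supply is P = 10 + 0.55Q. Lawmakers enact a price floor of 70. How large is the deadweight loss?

1504.69

Competitive equilibrium: 74.75 − 0.4Q = 10 + 0.55Q → Q* = 68.1579, P* = 47.4868.
At the floor P = 70, quantity demanded = (74.75 − 70)/0.4 = 11.875.
Sellers' marginal cost at Q' = 11.875: 10 + 0.55·11.875 = 16.5313.
ΔQ = 68.1579 − 11.875 = 56.2829; wedge = 70 − 16.5313 = 53.4687.
Welfare loss = ½ × 56.2829 × 53.4687 = 1504.69.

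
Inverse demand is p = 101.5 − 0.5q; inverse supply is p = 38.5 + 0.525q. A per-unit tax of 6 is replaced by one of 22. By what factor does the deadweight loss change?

13.444

Competitive equilibrium: 101.5 − 0.5q = 38.5 + 0.525q → q* = 61.4634, p* = 70.7683.
For a per-unit tax t: Δq = t/1.025, so DWL = ½·t·(t/1.025) = t²/2.05.
At t = 6: DWL = 17.561. At t = 22: DWL = 236.098.
Ratio = (22/6)² = 13.444.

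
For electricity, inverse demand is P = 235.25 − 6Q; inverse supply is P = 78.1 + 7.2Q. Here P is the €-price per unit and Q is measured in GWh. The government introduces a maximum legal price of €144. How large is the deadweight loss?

€50

Competitive equilibrium: 235.25 − 6Q = 78.1 + 7.2Q → Q* = 11.9053, P* = 163.8182.
At the ceiling P = 144, quantity supplied = (144 − 78.1)/7.2 = 9.1528.
Willingness to pay at Q' = 9.1528: 235.25 − 6·9.1528 = 180.3332.
ΔQ = 11.9053 − 9.1528 = 2.7525; wedge = 180.3332 − 144 = 36.3332.
Welfare loss = ½ × 2.7525 × 36.3332 = €50.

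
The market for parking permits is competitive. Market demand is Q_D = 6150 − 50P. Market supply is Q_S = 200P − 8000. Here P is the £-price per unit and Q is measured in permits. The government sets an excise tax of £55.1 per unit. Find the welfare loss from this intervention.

£60720.20

In inverse form: demand P = 123 − 0.02Q, supply P = 40 + 0.005Q.
Competitive equilibrium: 123 − 0.02Q = 40 + 0.005Q → Q* = 3320, P* = 56.6.
With the tax, the buyer price exceeds the seller price by 55.1: (123 − 0.02Q) − (40 + 0.005Q) = 55.1 → Q' = 1116.
ΔQ = 3320 − 1116 = 2204; the wedge equals the tax, 55.1.
DWL = ½ × 2204 × 55.1 = £60720.20.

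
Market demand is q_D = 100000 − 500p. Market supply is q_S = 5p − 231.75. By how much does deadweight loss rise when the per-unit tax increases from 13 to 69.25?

In inverse form: demand p = 200 − 0.002q, supply p = 46.35 + 0.2q.
Competitive equilibrium: 200 − 0.002q = 46.35 + 0.2q → q* = 760.6436, p* = 198.4787.
For a per-unit tax t: Δq = t/0.202, so DWL = ½·t·(t/0.202) = t²/0.404.
At t = 13: DWL = 418.317. At t = 69.25: DWL = 11870.204.
Increase = 11870.204 − 418.317 = 11451.89.

11451.89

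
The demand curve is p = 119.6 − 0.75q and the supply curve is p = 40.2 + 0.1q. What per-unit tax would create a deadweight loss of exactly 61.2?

10.2

Competitive equilibrium: 119.6 − 0.75q = 40.2 + 0.1q → q* = 93.4118, p* = 49.5412.
A tax t gives Δq = t/0.85 and wedge t, so DWL = t²/1.7.
t²/1.7 = 61.2 → t² = 104.04 → t = 10.2.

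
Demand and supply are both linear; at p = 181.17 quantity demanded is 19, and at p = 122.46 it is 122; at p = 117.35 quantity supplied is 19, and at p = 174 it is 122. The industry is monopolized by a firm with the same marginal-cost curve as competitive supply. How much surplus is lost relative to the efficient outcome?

Demand slope = (122.46 − 181.17)/(122 − 19) = −0.57, so p = 192 − 0.57q.
Supply slope = (174 − 117.35)/(122 − 19) = 0.55, so p = 106.9 + 0.55q.
Competitive equilibrium: 192 − 0.57q = 106.9 + 0.55q → q* = 75.9821, p* = 148.6902.
Marginal revenue: MR = 192 − 1.14q. Set MR = MC: 192 − 1.14q = 106.9 + 0.55q → q_m = 50.355.
Price p_m = 192 − 0.57·50.355 = 163.2977; MC(q_m) = 106.9 + 0.55·50.355 = 134.5953.
Competitive q* = 75.9821, so Δq = 25.6271; wedge = 163.2977 − 134.5953 = 28.7024.
Deadweight loss = ½ × 25.6271 × 28.7024 = 367.78.

367.78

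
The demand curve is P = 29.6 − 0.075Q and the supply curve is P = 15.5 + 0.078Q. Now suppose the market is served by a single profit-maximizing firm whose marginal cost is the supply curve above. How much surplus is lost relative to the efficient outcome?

Competitive equilibrium: 29.6 − 0.075Q = 15.5 + 0.078Q → Q* = 92.1569, P* = 22.6882.
Marginal revenue: MR = 29.6 − 0.15Q. Set MR = MC: 29.6 − 0.15Q = 15.5 + 0.078Q → Q_m = 61.8421.
Price P_m = 29.6 − 0.075·61.8421 = 24.9618; MC(Q_m) = 15.5 + 0.078·61.8421 = 20.3237.
Competitive Q* = 92.1569, so ΔQ = 30.3148; wedge = 24.9618 − 20.3237 = 4.6381.
The triangle = ½ × 30.3148 × 4.6381 = 70.30.

70.30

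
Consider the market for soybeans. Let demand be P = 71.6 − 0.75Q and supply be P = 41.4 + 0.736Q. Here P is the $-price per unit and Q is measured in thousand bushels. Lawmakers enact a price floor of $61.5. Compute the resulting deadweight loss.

Competitive equilibrium: 71.6 − 0.75Q = 41.4 + 0.736Q → Q* = 20.323, P* = 56.3577.
At the floor P = 61.5, quantity demanded = (71.6 − 61.5)/0.75 = 13.4667.
Sellers' marginal cost at Q' = 13.4667: 41.4 + 0.736·13.4667 = 51.3115.
ΔQ = 20.323 − 13.4667 = 6.8563; wedge = 61.5 − 51.3115 = 10.1885.
DWL = ½ × 6.8563 × 10.1885 = $34.93 thousand.

$34.93 thousand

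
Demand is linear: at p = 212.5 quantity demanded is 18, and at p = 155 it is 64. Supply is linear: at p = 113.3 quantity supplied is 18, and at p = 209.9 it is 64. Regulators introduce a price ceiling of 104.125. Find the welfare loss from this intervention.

Demand slope = (155 − 212.5)/(64 − 18) = −1.25, so p = 235 − 1.25q.
Supply slope = (209.9 − 113.3)/(64 − 18) = 2.1, so p = 75.5 + 2.1q.
Competitive equilibrium: 235 − 1.25q = 75.5 + 2.1q → q* = 47.61194, p* = 175.48507.
At the ceiling p = 104.125, quantity supplied = (104.125 − 75.5)/2.1 = 13.63095.
Willingness to pay at q' = 13.63095: 235 − 1.25·13.63095 = 217.96131.
Δq = 47.61194 − 13.63095 = 33.98099; wedge = 217.96131 − 104.125 = 113.83631.
DWL = ½ × 33.98099 × 113.83631 = 1934.14.

1934.14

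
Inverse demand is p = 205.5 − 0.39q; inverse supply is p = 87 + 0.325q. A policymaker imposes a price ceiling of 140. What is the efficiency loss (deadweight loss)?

Competitive equilibrium: 205.5 − 0.39q = 87 + 0.325q → q* = 165.7343, p* = 140.8636.
At the ceiling p = 140, quantity supplied = (140 − 87)/0.325 = 163.0769.
Willingness to pay at q' = 163.0769: 205.5 − 0.39·163.0769 = 141.9.
Δq = 165.7343 − 163.0769 = 2.6574; wedge = 141.9 − 140 = 1.9.
Welfare loss = ½ × 2.6574 × 1.9 = 2.52.

2.52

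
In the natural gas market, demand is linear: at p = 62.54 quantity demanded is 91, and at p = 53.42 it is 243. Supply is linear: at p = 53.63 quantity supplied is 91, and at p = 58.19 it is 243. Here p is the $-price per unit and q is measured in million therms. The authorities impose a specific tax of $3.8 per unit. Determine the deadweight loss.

Demand slope = (53.42 − 62.54)/(243 − 91) = −0.06, so p = 68 − 0.06q.
Supply slope = (58.19 − 53.63)/(243 − 91) = 0.03, so p = 50.9 + 0.03q.
Competitive equilibrium: 68 − 0.06q = 50.9 + 0.03q → q* = 190, p* = 56.6.
With the tax, the buyer price exceeds the seller price by 3.8: (68 − 0.06q) − (50.9 + 0.03q) = 3.8 → q' = 147.7778.
Δq = 190 − 147.7778 = 42.2222; the wedge equals the tax, 3.8.
The triangle = ½ × 42.2222 × 3.8 = $80.22 million.

$80.22 million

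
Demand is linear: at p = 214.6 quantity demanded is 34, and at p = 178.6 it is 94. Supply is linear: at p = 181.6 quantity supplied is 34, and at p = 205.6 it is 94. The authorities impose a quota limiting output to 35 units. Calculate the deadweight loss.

Demand slope = (178.6 − 214.6)/(94 − 34) = −0.6, so p = 235 − 0.6q.
Supply slope = (205.6 − 181.6)/(94 − 34) = 0.4, so p = 168 + 0.4q.
Competitive equilibrium: 235 − 0.6q = 168 + 0.4q → q* = 67, p* = 194.8.
At q = 35: demand price = 235 − 0.6·35 = 214; supply price = 168 + 0.4·35 = 182.
Δq = 67 − 35 = 32; wedge = 214 − 182 = 32.
DWL = ½ × 32 × 32 = 512.

512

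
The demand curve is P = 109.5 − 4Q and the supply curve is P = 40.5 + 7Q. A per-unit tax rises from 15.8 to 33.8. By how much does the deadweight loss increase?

40.58

Competitive equilibrium: 109.5 − 4Q = 40.5 + 7Q → Q* = 6.2727, P* = 84.4091.
For a per-unit tax t: ΔQ = t/11, so DWL = ½·t·(t/11) = t²/22.
At t = 15.8: DWL = 11.347. At t = 33.8: DWL = 51.929.
Increase = 51.929 − 11.347 = 40.58.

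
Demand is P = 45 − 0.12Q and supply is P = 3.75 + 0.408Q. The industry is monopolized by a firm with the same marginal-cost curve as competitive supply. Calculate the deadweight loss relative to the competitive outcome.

Competitive equilibrium: 45 − 0.12Q = 3.75 + 0.408Q → Q* = 78.125, P* = 35.625.
Marginal revenue: MR = 45 − 0.24Q. Set MR = MC: 45 − 0.24Q = 3.75 + 0.408Q → Q_m = 63.6574.
Price P_m = 45 − 0.12·63.6574 = 37.3611; MC(Q_m) = 3.75 + 0.408·63.6574 = 29.7222.
Competitive Q* = 78.125, so ΔQ = 14.4676; wedge = 37.3611 − 29.7222 = 7.6389.
The triangle = ½ × 14.4676 × 7.6389 = 55.26.

55.26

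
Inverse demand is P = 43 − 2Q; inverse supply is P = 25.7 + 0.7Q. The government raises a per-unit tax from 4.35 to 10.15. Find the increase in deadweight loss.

15.57

Competitive equilibrium: 43 − 2Q = 25.7 + 0.7Q → Q* = 6.4074, P* = 30.1852.
For a per-unit tax t: ΔQ = t/2.7, so DWL = ½·t·(t/2.7) = t²/5.4.
At t = 4.35: DWL = 3.504. At t = 10.15: DWL = 19.078.
Increase = 19.078 − 3.504 = 15.57.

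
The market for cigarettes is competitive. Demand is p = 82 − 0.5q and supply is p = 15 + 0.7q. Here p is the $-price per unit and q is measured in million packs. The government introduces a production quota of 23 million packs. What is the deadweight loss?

Competitive equilibrium: 82 − 0.5q = 15 + 0.7q → q* = 55.8333, p* = 54.0833.
At q = 23: demand price = 82 − 0.5·23 = 70.5; supply price = 15 + 0.7·23 = 31.1.
Δq = 55.8333 − 23 = 32.8333; wedge = 70.5 − 31.1 = 39.4.
Welfare loss = ½ × 32.8333 × 39.4 = $646.82 million.

$646.82 million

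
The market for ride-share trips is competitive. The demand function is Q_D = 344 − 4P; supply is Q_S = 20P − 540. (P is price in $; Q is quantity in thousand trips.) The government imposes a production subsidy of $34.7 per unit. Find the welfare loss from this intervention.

In inverse form: demand P = 86 − 0.25Q, supply P = 27 + 0.05Q.
Competitive equilibrium: 86 − 0.25Q = 27 + 0.05Q → Q* = 196.6667, P* = 36.8333.
The subsidy lowers effective supply by 34.7: P = 0.05Q − 7.7.
New quantity: 86 − 0.25Q = 0.05Q − 7.7 → Q' = 312.3333.
Overproduction ΔQ = 312.3333 − 196.6667 = 115.6666; wedge = subsidy = 34.7.
The triangle = ½ × 115.6666 × 34.7 = $2006.82 thousand.

$2006.82 thousand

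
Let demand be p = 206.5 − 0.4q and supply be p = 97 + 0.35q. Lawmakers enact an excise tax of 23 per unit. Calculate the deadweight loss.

352.67

Competitive equilibrium: 206.5 − 0.4q = 97 + 0.35q → q* = 146, p* = 148.1.
With the tax, the buyer price exceeds the seller price by 23: (206.5 − 0.4q) − (97 + 0.35q) = 23 → q' = 115.3333.
Δq = 146 − 115.3333 = 30.6667; the wedge equals the tax, 23.
Deadweight loss = ½ × 30.6667 × 23 = 352.67.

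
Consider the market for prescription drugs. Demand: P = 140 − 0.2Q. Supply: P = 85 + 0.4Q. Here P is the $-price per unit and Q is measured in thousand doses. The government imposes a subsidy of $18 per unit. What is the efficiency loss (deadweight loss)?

Competitive equilibrium: 140 − 0.2Q = 85 + 0.4Q → Q* = 91.6667, P* = 121.6667.
The subsidy lowers effective supply by 18: P = 67 + 0.4Q.
New quantity: 140 − 0.2Q = 67 + 0.4Q → Q' = 121.6667.
Overproduction ΔQ = 121.6667 − 91.6667 = 30; wedge = subsidy = 18.
Welfare loss = ½ × 30 × 18 = $270 thousand.

$270 thousand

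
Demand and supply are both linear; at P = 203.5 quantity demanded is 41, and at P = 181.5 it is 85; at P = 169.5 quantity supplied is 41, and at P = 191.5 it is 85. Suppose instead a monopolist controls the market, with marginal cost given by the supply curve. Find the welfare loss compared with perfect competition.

312.50

Demand slope = (181.5 − 203.5)/(85 − 41) = −0.5, so P = 224 − 0.5Q.
Supply slope = (191.5 − 169.5)/(85 − 41) = 0.5, so P = 149 + 0.5Q.
Competitive equilibrium: 224 − 0.5Q = 149 + 0.5Q → Q* = 75, P* = 186.5.
Marginal revenue: MR = 224 − Q. Set MR = MC: 224 − Q = 149 + 0.5Q → Q_m = 50.
Price P_m = 224 − 0.5·50 = 199; MC(Q_m) = 149 + 0.5·50 = 174.
Competitive Q* = 75, so ΔQ = 25; wedge = 199 − 174 = 25.
The triangle = ½ × 25 × 25 = 312.50.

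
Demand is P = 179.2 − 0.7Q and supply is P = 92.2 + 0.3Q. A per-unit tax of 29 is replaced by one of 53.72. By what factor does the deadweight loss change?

3.431

Competitive equilibrium: 179.2 − 0.7Q = 92.2 + 0.3Q → Q* = 87, P* = 118.3.
For a per-unit tax t: ΔQ = t/1, so DWL = ½·t·(t/1) = t²/2.
At t = 29: DWL = 420.5. At t = 53.72: DWL = 1442.9192.
Ratio = (53.72/29)² = 3.431.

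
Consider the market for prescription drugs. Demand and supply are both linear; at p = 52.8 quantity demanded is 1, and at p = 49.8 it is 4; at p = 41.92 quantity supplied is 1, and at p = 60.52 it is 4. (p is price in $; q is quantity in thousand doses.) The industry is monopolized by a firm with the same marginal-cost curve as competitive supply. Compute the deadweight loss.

$0.34 thousand

Demand slope = (49.8 − 52.8)/(4 − 1) = −1, so p = 53.8 − q.
Supply slope = (60.52 − 41.92)/(4 − 1) = 6.2, so p = 35.72 + 6.2q.
Competitive equilibrium: 53.8 − q = 35.72 + 6.2q → q* = 2.5111, p* = 51.2889.
Marginal revenue: MR = 53.8 − 2q. Set MR = MC: 53.8 − 2q = 35.72 + 6.2q → q_m = 2.2049.
Price p_m = 53.8 − 1·2.2049 = 51.5951; MC(q_m) = 35.72 + 6.2·2.2049 = 49.3904.
Competitive q* = 2.5111, so Δq = 0.3062; wedge = 51.5951 − 49.3904 = 2.2047.
Welfare loss = ½ × 0.3062 × 2.2047 = $0.34 thousand.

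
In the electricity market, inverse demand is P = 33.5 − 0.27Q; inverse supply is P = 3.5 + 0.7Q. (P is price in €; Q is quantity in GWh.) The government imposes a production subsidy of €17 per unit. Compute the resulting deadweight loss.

€148.97

Competitive equilibrium: 33.5 − 0.27Q = 3.5 + 0.7Q → Q* = 30.9278, P* = 25.1495.
The subsidy lowers effective supply by 17: P = 0.7Q − 13.5.
New quantity: 33.5 − 0.27Q = 0.7Q − 13.5 → Q' = 48.4536.
Overproduction ΔQ = 48.4536 − 30.9278 = 17.5258; wedge = subsidy = 17.
Welfare loss = ½ × 17.5258 × 17 = €148.97.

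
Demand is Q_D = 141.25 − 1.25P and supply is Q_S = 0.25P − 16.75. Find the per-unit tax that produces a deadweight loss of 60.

24

In inverse form: demand P = 113 − 0.8Q, supply P = 67 + 4Q.
Competitive equilibrium: 113 − 0.8Q = 67 + 4Q → Q* = 9.5833, P* = 105.3333.
A tax t gives ΔQ = t/4.8 and wedge t, so DWL = t²/9.6.
t²/9.6 = 60 → t² = 576 → t = 24.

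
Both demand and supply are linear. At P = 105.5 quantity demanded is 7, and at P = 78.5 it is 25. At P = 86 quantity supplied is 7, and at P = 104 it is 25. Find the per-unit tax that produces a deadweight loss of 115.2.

24

Demand slope = (78.5 − 105.5)/(25 − 7) = −1.5, so P = 116 − 1.5Q.
Supply slope = (104 − 86)/(25 − 7) = 1, so P = 79 + Q.
Competitive equilibrium: 116 − 1.5Q = 79 + Q → Q* = 14.8, P* = 93.8.
A tax t gives ΔQ = t/2.5 and wedge t, so DWL = t²/5.
t²/5 = 115.2 → t² = 576 → t = 24.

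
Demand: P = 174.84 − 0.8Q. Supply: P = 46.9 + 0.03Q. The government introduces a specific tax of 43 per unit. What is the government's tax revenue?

4400.51

Competitive equilibrium: 174.84 − 0.8Q = 46.9 + 0.03Q → Q* = 154.14458, P* = 51.52434.
With the tax, the buyer price exceeds the seller price by 43: (174.84 − 0.8Q) − (46.9 + 0.03Q) = 43 → Q' = 102.33735.
Tax revenue = 43 × 102.33735 = 4400.51.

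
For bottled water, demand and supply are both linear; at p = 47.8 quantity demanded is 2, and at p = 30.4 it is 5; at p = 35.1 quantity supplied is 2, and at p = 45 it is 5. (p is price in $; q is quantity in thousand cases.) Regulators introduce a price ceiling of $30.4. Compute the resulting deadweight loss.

Demand slope = (30.4 − 47.8)/(5 − 2) = −5.8, so p = 59.4 − 5.8q.
Supply slope = (45 − 35.1)/(5 − 2) = 3.3, so p = 28.5 + 3.3q.
Competitive equilibrium: 59.4 − 5.8q = 28.5 + 3.3q → q* = 3.3956, p* = 39.7055.
At the ceiling p = 30.4, quantity supplied = (30.4 − 28.5)/3.3 = 0.5758.
Willingness to pay at q' = 0.5758: 59.4 − 5.8·0.5758 = 56.0604.
Δq = 3.3956 − 0.5758 = 2.8198; wedge = 56.0604 − 30.4 = 25.6604.
The triangle = ½ × 2.8198 × 25.6604 = $36.18 thousand.

$36.18 thousand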